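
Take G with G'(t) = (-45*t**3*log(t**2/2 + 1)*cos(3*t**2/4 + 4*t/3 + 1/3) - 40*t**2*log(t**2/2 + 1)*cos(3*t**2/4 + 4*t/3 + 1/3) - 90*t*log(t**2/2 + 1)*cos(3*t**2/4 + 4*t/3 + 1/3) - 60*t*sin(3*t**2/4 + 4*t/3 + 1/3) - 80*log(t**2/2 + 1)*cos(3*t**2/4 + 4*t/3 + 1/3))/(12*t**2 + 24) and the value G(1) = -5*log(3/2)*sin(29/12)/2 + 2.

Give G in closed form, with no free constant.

G'(t) has the shape u'v + uv' for u = -5*log(t**2/2 + 1)/2 and v = sin(3*t**2/4 + 4*t/3 + 1/3) — it is the derivative of the product u*v.
A general antiderivative is -5*log(t**2/2 + 1)*sin(3*t**2/4 + 4*t/3 + 1/3)/2 + C.
The condition gives C = -5*log(3/2)*sin(29/12)/2 + 2 - (-5*log(3/2)*sin(29/12)/2) = 2.
So G(t) = (-5*log(t**2/2 + 1)*sin(3*t**2/4 + 4*t/3 + 1/3) + 4)/2.
Check: d/dt[(-5*log(t**2/2 + 1)*sin(3*t**2/4 + 4*t/3 + 1/3) + 4)/2] = (-45*t**3*log(t**2/2 + 1)*cos(3*t**2/4 + 4*t/3 + 1/3) - 40*t**2*log(t**2/2 + 1)*cos(3*t**2/4 + 4*t/3 + 1/3) - 90*t*log(t**2/2 + 1)*cos(3*t**2/4 + 4*t/3 + 1/3) - 60*t*sin(3*t**2/4 + 4*t/3 + 1/3) - 80*log(t**2/2 + 1)*cos(3*t**2/4 + 4*t/3 + 1/3))/(12*t**2 + 24) = G'(t).

G(t) = (-5*log(t**2/2 + 1)*sin(3*t**2/4 + 4*t/3 + 1/3) + 4)/2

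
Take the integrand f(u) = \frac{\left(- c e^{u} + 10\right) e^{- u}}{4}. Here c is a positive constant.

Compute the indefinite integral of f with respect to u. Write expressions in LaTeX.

F(u) = \frac{\left(- c u e^{u} - 10\right) e^{- u}}{4} + C

Check any antiderivative F(u) by computing F'(u) and comparing it with f(u).
Check: d/du[\frac{\left(- c u e^{u} - 10\right) e^{- u}}{4}] = \frac{\left(- c e^{u} + 10\right) e^{- u}}{4} = f(u).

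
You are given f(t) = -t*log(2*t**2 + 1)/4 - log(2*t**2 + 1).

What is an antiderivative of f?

An antiderivative is F(t) = (2*t**2 + 2*t*(-t - 8)*log(2*t**2 + 1) + 32*t - log(t**2 + 1/2) - 16*sqrt(2)*atan(sqrt(2)*t))/16.

The integrand splits into summands that can be handled one at a time.
Check: d/dt[(2*t**2 + 2*t*(-t - 8)*log(2*t**2 + 1) + 32*t - log(t**2 + 1/2) - 16*sqrt(2)*atan(sqrt(2)*t))/16] = -t*log(2*t**2 + 1)/4 - log(2*t**2 + 1) = f(t).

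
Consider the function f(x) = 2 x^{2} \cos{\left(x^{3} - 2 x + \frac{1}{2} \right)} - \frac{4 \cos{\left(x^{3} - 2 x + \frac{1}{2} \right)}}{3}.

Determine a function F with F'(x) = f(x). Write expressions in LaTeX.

An antiderivative is F(x) = \frac{2 \sin{\left(x^{3} - 2 x + \frac{1}{2} \right)}}{3}.

The substitution u = x^{3} - 2 x + \frac{1}{2} works: f is exactly (dF/du)*(du/dx) for that inner function.
Check: d/dx[\frac{2 \sin{\left(x^{3} - 2 x + \frac{1}{2} \right)}}{3}] = 2 x^{2} \cos{\left(x^{3} - 2 x + \frac{1}{2} \right)} - \frac{4 \cos{\left(x^{3} - 2 x + \frac{1}{2} \right)}}{3} = f(x).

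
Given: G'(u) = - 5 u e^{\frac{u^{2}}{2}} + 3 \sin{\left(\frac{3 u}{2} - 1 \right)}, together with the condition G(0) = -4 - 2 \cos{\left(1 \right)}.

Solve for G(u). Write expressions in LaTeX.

Integrate term by term and add the pieces.
A general antiderivative is - 5 e^{\frac{u^{2}}{2}} - 2 \cos{\left(\frac{3 u}{2} - 1 \right)} + C.
The condition gives C = -4 - 2 \cos{\left(1 \right)} - (-5 - 2 \cos{\left(1 \right)}) = 1.
So G(u) = - 5 e^{\frac{u^{2}}{2}} - 2 \cos{\left(\frac{3 u}{2} - 1 \right)} + 1.
Check: d/du[- 5 e^{\frac{u^{2}}{2}} - 2 \cos{\left(\frac{3 u}{2} - 1 \right)} + 1] = - 5 u e^{\frac{u^{2}}{2}} + 3 \sin{\left(\frac{3 u}{2} - 1 \right)} = G'(u).

G(u) = - 5 e^{\frac{u^{2}}{2}} - 2 \cos{\left(\frac{3 u}{2} - 1 \right)} + 1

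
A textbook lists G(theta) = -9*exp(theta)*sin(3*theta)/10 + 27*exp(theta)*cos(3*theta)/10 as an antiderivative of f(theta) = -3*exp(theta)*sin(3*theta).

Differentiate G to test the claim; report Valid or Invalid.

Invalid: d/dtheta[G] - f = -6*exp(theta)*sin(3*theta), which is not 0.

d/dtheta[G] = -9*exp(theta)*sin(3*theta)
d/dtheta[G] - f(theta) = -6*exp(theta)*sin(3*theta) != 0.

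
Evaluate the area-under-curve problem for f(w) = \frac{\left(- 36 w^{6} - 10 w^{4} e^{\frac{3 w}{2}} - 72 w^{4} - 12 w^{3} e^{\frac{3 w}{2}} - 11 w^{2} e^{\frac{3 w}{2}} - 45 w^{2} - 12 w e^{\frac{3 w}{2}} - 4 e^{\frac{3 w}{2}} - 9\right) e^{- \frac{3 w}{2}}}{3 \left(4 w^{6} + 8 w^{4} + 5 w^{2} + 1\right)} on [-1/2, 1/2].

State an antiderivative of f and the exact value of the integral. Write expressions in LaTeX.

Antiderivative: F(w) = - \frac{w}{6 w^{2} + 3} - \operatorname{atan}{\left(w \right)} + 2 e^{- \frac{3 w}{2}} + \frac{1}{2 w^{2} + 1}; value = - 2 e^{\frac{3}{4}} - 2 \operatorname{atan}{\left(\frac{1}{2} \right)} - \frac{2}{9} + \frac{2}{e^{\frac{3}{4}}}

A first test for any F(w): its w-derivative must equal f(w) identically.
F(w) = - \frac{w}{6 w^{2} + 3} - \operatorname{atan}{\left(w \right)} + 2 e^{- \frac{3 w}{2}} + \frac{1}{2 w^{2} + 1} is an antiderivative of f.
Check: d/dw[- \frac{w}{6 w^{2} + 3} - \operatorname{atan}{\left(w \right)} + 2 e^{- \frac{3 w}{2}} + \frac{1}{2 w^{2} + 1}] = \frac{- 36 w^{6} - 10 w^{4} e^{\frac{3 w}{2}} - 72 w^{4} - 12 w^{3} e^{\frac{3 w}{2}} - 11 w^{2} e^{\frac{3 w}{2}} - 45 w^{2} - 12 w e^{\frac{3 w}{2}} - 4 e^{\frac{3 w}{2}} - 9}{12 w^{6} e^{\frac{3 w}{2}} + 24 w^{4} e^{\frac{3 w}{2}} + 15 w^{2} e^{\frac{3 w}{2}} + 3 e^{\frac{3 w}{2}}}, which equals f(w).
F(1/2) = - \operatorname{atan}{\left(\frac{1}{2} \right)} + \frac{5}{9} + \frac{2}{e^{\frac{3}{4}}}; F(-1/2) = \operatorname{atan}{\left(\frac{1}{2} \right)} + \frac{7}{9} + 2 e^{\frac{3}{4}}.
Integral = F(1/2) - F(-1/2) = - 2 e^{\frac{3}{4}} - 2 \operatorname{atan}{\left(\frac{1}{2} \right)} - \frac{2}{9} + \frac{2}{e^{\frac{3}{4}}}.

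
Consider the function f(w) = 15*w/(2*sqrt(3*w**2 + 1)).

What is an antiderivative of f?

f matches the chain-rule pattern g'(h)*h' with inner function h(w) = 3*w**2 + 1; substituting u = h(w) collapses the integral.
Check: d/dw[5*sqrt(3*w**2 + 1)/2] = 15*w/(2*sqrt(3*w**2 + 1)) = f(w).

An antiderivative is F(w) = 5*sqrt(3*w**2 + 1)/2.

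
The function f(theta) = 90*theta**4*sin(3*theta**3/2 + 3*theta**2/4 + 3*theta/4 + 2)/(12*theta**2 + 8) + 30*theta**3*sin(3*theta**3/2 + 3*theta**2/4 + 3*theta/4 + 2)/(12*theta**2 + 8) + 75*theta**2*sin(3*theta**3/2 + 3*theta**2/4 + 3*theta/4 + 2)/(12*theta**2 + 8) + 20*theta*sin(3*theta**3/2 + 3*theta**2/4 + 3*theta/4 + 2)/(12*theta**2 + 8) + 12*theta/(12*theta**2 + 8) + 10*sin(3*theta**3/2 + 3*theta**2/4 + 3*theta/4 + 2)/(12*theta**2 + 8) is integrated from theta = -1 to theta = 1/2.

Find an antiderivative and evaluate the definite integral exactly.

Antiderivative: F(theta) = log(theta**2 + 2/3)/2 - 5*cos(3*theta**3/2 + 3*theta**2/4 + 3*theta/4 + 2)/3; value = -log(5/3)/2 + log(11/12)/2 + 5*cos(1/2)/3 - 5*cos(11/4)/3

Integrate term by term and add the pieces.
F(theta) = log(theta**2 + 2/3)/2 - 5*cos(3*theta**3/2 + 3*theta**2/4 + 3*theta/4 + 2)/3 is an antiderivative of f.
Check: d/dtheta[log(theta**2 + 2/3)/2 - 5*cos(3*theta**3/2 + 3*theta**2/4 + 3*theta/4 + 2)/3] = (90*theta**4*sin(3*theta**3/2 + 3*theta**2/4 + 3*theta/4 + 2) + 30*theta**3*sin(3*theta**3/2 + 3*theta**2/4 + 3*theta/4 + 2) + 75*theta**2*sin(3*theta**3/2 + 3*theta**2/4 + 3*theta/4 + 2) + 20*theta*sin(3*theta**3/2 + 3*theta**2/4 + 3*theta/4 + 2) + 12*theta + 10*sin(3*theta**3/2 + 3*theta**2/4 + 3*theta/4 + 2))/(12*theta**2 + 8), which equals f(theta).
F(1/2) = log(11/12)/2 - 5*cos(11/4)/3; F(-1) = -5*cos(1/2)/3 + log(5/3)/2.
Integral = F(1/2) - F(-1) = -log(5/3)/2 + log(11/12)/2 + 5*cos(1/2)/3 - 5*cos(11/4)/3.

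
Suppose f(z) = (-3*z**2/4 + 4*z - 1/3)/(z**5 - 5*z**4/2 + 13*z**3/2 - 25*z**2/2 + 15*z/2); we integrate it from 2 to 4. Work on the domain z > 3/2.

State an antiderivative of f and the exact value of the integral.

The denominator factors as 6*z*(z - 1)*(2*z - 3)*(z**2 + 5); partial fractions split f into directly integrable pieces: (1487*z - 655)/(5220*(z**2 + 5)) + 382/(261*(2*z - 3)) - 35/(36*(z - 1)) - 2/(45*z).
F(z) = -2*log(z)/45 + 191*log(z - 3/2)/261 - 35*log(z - 1)/36 + 1487*log(z**2 + 5)/10440 - 131*sqrt(5)*atan(sqrt(5)*z/5)/5220 is an antiderivative of f.
Check: d/dz[-2*log(z)/45 + 191*log(z - 3/2)/261 - 35*log(z - 1)/36 + 1487*log(z**2 + 5)/10440 - 131*sqrt(5)*atan(sqrt(5)*z/5)/5220] = (-9*z**2 + 48*z - 4)/(12*z**5 - 30*z**4 + 78*z**3 - 150*z**2 + 90*z), which equals f(z).
F(4) = -35*log(3)/36 - 2*log(4)/45 - 131*sqrt(5)*atan(4*sqrt(5)/5)/5220 + 1487*log(21)/10440 + 191*log(5/2)/261; F(2) = -1013*log(2)/1305 - 131*sqrt(5)*atan(2*sqrt(5)/5)/5220 + 1487*log(9)/10440.
Integral = F(4) - F(2) = -35*log(3)/36 - 1487*log(9)/10440 - 2*log(4)/45 - 131*sqrt(5)*atan(4*sqrt(5)/5)/5220 + 131*sqrt(5)*atan(2*sqrt(5)/5)/5220 + 1487*log(21)/10440 + 1013*log(2)/1305 + 191*log(5/2)/261.

Antiderivative: F(z) = -2*log(z)/45 + 191*log(z - 3/2)/261 - 35*log(z - 1)/36 + 1487*log(z**2 + 5)/10440 - 131*sqrt(5)*atan(sqrt(5)*z/5)/5220; value = -35*log(3)/36 - 1487*log(9)/10440 - 2*log(4)/45 - 131*sqrt(5)*atan(4*sqrt(5)/5)/5220 + 131*sqrt(5)*atan(2*sqrt(5)/5)/5220 + 1487*log(21)/10440 + 1013*log(2)/1305 + 191*log(5/2)/261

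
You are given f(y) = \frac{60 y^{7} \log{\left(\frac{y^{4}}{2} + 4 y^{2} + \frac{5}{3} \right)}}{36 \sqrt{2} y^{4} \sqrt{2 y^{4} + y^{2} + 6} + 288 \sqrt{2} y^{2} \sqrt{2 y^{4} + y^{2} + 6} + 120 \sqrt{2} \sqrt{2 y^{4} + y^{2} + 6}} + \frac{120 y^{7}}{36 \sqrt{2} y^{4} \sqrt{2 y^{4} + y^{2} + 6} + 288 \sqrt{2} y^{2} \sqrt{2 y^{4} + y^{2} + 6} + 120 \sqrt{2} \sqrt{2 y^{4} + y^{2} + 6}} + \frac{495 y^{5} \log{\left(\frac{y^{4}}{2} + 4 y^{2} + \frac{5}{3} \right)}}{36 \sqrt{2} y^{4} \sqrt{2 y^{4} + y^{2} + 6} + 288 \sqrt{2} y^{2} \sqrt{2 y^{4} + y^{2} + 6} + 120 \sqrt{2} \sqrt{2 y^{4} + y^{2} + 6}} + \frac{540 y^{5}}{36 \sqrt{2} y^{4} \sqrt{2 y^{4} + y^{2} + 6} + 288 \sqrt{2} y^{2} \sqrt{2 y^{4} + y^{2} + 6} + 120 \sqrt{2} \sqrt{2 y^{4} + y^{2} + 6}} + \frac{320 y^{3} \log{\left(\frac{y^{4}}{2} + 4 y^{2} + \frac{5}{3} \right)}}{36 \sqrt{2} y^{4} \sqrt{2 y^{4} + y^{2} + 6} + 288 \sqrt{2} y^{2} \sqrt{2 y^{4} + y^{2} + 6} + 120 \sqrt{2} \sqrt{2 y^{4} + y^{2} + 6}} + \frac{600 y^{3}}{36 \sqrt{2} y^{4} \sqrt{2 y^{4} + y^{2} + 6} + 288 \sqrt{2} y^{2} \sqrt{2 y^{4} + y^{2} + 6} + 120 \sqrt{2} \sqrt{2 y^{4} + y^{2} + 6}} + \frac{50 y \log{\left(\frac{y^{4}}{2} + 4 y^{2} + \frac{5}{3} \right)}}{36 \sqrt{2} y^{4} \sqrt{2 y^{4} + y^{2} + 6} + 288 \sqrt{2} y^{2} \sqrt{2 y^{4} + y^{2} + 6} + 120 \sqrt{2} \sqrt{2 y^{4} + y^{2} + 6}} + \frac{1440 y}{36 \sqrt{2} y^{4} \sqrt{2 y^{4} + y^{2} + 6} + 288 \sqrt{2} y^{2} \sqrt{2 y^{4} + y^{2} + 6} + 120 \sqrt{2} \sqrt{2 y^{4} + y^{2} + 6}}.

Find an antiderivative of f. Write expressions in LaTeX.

f has the shape u'v + uv' for u = \frac{5 \sqrt{y^{4} + \frac{y^{2}}{2} + 3}}{12} and v = \log{\left(\frac{y^{4}}{2} + 4 y^{2} + \frac{5}{3} \right)} — it is the derivative of the product u*v.
Check: d/dy[\frac{5 \sqrt{y^{4} + \frac{y^{2}}{2} + 3} \log{\left(\frac{y^{4}}{2} + 4 y^{2} + \frac{5}{3} \right)}}{12}] = \frac{60 y^{7} \log{\left(\frac{y^{4}}{2} + 4 y^{2} + \frac{5}{3} \right)} + 120 y^{7} + 495 y^{5} \log{\left(\frac{y^{4}}{2} + 4 y^{2} + \frac{5}{3} \right)} + 540 y^{5} + 320 y^{3} \log{\left(\frac{y^{4}}{2} + 4 y^{2} + \frac{5}{3} \right)} + 600 y^{3} + 50 y \log{\left(\frac{y^{4}}{2} + 4 y^{2} + \frac{5}{3} \right)} + 1440 y}{36 \sqrt{2} y^{4} \sqrt{2 y^{4} + y^{2} + 6} + 288 \sqrt{2} y^{2} \sqrt{2 y^{4} + y^{2} + 6} + 120 \sqrt{2} \sqrt{2 y^{4} + y^{2} + 6}}, which equals f(y).

An antiderivative is F(y) = \frac{5 \sqrt{y^{4} + \frac{y^{2}}{2} + 3} \log{\left(\frac{y^{4}}{2} + 4 y^{2} + \frac{5}{3} \right)}}{12}.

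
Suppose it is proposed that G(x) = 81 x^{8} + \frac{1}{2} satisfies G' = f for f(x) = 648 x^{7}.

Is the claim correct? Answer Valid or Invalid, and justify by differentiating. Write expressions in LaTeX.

Valid - differentiating G returns exactly f.

d/dx[G] = 648 x^{7}
This equals f(x) exactly, so the claim holds.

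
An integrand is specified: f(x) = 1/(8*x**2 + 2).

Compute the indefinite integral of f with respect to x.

F(x) = atan(2*x)/4 + C

A candidate is checked by its d/dx: the result must match f(x).
Check: d/dx[atan(2*x)/4] = 1/(8*x**2 + 2) = f(x).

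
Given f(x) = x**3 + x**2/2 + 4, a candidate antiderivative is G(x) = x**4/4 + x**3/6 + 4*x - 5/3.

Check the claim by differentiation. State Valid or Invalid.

Valid - the claim checks out under differentiation.

d/dx[G] = x**3 + x**2/2 + 4
This equals f(x) exactly, so the claim holds.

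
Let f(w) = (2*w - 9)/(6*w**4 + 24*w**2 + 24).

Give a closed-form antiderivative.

A candidate is checked by its d/dw: the result must match f(w).
Check: d/dw[(-9*w - 4)/(24*w**2 + 48) - 3*sqrt(2)*atan(sqrt(2)*w/2)/16] = (2*w - 9)/(6*w**4 + 24*w**2 + 24) = f(w).

An antiderivative is F(w) = (-9*w - 4)/(24*w**2 + 48) - 3*sqrt(2)*atan(sqrt(2)*w/2)/16.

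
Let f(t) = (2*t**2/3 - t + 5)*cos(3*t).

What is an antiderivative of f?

An antiderivative is F(t) = 2*t**2*sin(3*t)/9 - t*sin(3*t)/3 + 4*t*cos(3*t)/27 + 131*sin(3*t)/81 - cos(3*t)/9.

Differentiate the proposed F(t) back; it has to land on f(t) exactly.
Check: d/dt[2*t**2*sin(3*t)/9 - t*sin(3*t)/3 + 4*t*cos(3*t)/27 + 131*sin(3*t)/81 - cos(3*t)/9] = 2*t**2*cos(3*t)/3 - t*cos(3*t) + 5*cos(3*t), which equals f(t).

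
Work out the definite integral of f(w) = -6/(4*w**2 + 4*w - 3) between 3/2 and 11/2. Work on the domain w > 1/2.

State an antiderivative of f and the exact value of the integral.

Factor the denominator ((2*w - 1)*(2*w + 3)) and decompose: f = 3/(2*(2*w + 3)) - 3/(2*(2*w - 1)); each piece integrates to a log, atan, or power term.
F(w) = 3*(-log(w - 1/2) + log(w + 3/2))/4 is an antiderivative of f.
Check: d/dw[3*(-log(w - 1/2) + log(w + 3/2))/4] = -6/(4*w**2 + 4*w - 3) = f(w).
F(11/2) = -3*log(5)/4 + 3*log(7)/4; F(3/2) = 3*log(3)/4.
Integral = F(11/2) - F(3/2) = -3*log(5)/4 - 3*log(3)/4 + 3*log(7)/4.

Antiderivative: F(w) = 3*(-log(w - 1/2) + log(w + 3/2))/4; value = -3*log(5)/4 - 3*log(3)/4 + 3*log(7)/4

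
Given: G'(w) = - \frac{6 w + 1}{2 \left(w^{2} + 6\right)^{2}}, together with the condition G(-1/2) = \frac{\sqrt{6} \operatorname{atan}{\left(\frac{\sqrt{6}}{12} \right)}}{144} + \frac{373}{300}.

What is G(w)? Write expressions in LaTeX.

Check a candidate G(w) by differentiating: d/dw[G] must match the given G'(w).
A general antiderivative is - \frac{w - 36}{24 w^{2} + 144} - \frac{\sqrt{6} \operatorname{atan}{\left(\frac{\sqrt{6} w}{6} \right)}}{144} + C.
The condition gives C = \frac{\sqrt{6} \operatorname{atan}{\left(\frac{\sqrt{6}}{12} \right)}}{144} + \frac{373}{300} - (\frac{\sqrt{6} \operatorname{atan}{\left(\frac{\sqrt{6}}{12} \right)}}{144} + \frac{73}{300}) = 1.
So G(w) = \frac{- \sqrt{6} w^{2} \operatorname{atan}{\left(\frac{\sqrt{6} w}{6} \right)} + 144 w^{2} - 6 w - 6 \sqrt{6} \operatorname{atan}{\left(\frac{\sqrt{6} w}{6} \right)} + 1080}{144 w^{2} + 864}.
Check: d/dw[\frac{- \sqrt{6} w^{2} \operatorname{atan}{\left(\frac{\sqrt{6} w}{6} \right)} + 144 w^{2} - 6 w - 6 \sqrt{6} \operatorname{atan}{\left(\frac{\sqrt{6} w}{6} \right)} + 1080}{144 w^{2} + 864}] = \frac{- 6 w - 1}{2 w^{4} + 24 w^{2} + 72}, which equals G'(w).

G(w) = \frac{- \sqrt{6} w^{2} \operatorname{atan}{\left(\frac{\sqrt{6} w}{6} \right)} + 144 w^{2} - 6 w - 6 \sqrt{6} \operatorname{atan}{\left(\frac{\sqrt{6} w}{6} \right)} + 1080}{144 w^{2} + 864}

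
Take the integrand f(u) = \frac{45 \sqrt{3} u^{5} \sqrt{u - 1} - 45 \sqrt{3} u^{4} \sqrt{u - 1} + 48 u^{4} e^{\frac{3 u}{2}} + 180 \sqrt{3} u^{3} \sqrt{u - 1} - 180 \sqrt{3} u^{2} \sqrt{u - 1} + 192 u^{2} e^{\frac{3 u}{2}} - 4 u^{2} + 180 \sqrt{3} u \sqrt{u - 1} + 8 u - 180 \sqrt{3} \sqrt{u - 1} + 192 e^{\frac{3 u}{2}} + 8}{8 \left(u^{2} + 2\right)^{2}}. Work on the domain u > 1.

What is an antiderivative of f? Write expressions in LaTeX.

An antiderivative is F(u) = \frac{9 \sqrt{3} u^{4} \sqrt{u - 1} - 18 \sqrt{3} u^{3} \sqrt{u - 1} + 27 \sqrt{3} u^{2} \sqrt{u - 1} + 16 u^{2} e^{\frac{3 u}{2}} - 36 \sqrt{3} u \sqrt{u - 1} + 2 u + 18 \sqrt{3} \sqrt{u - 1} + 32 e^{\frac{3 u}{2}} - 2}{4 \left(u^{2} + 2\right)}.

Recover f(u) by differentiating a candidate F(u); any mismatch rules it out.
Check: d/du[\frac{9 \sqrt{3} u^{4} \sqrt{u - 1} - 18 \sqrt{3} u^{3} \sqrt{u - 1} + 27 \sqrt{3} u^{2} \sqrt{u - 1} + 16 u^{2} e^{\frac{3 u}{2}} - 36 \sqrt{3} u \sqrt{u - 1} + 2 u + 18 \sqrt{3} \sqrt{u - 1} + 32 e^{\frac{3 u}{2}} - 2}{4 \left(u^{2} + 2\right)}] = \frac{45 \sqrt{3} u^{6} - 90 \sqrt{3} u^{5} + 48 u^{4} \sqrt{u - 1} e^{\frac{3 u}{2}} + 225 \sqrt{3} u^{4} - 360 \sqrt{3} u^{3} + 192 u^{2} \sqrt{u - 1} e^{\frac{3 u}{2}} - 4 u^{2} \sqrt{u - 1} + 360 \sqrt{3} u^{2} + 8 u \sqrt{u - 1} - 360 \sqrt{3} u + 192 \sqrt{u - 1} e^{\frac{3 u}{2}} + 8 \sqrt{u - 1} + 180 \sqrt{3}}{8 u^{4} \sqrt{u - 1} + 32 u^{2} \sqrt{u - 1} + 32 \sqrt{u - 1}}, which equals f(u).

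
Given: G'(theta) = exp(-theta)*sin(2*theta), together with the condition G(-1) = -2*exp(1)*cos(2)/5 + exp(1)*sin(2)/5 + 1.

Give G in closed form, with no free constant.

Since d/dtheta undoes antidifferentiation here, G(theta) must give back the stated G'(theta).
A general antiderivative is -exp(-theta)*sin(2*theta)/5 - 2*exp(-theta)*cos(2*theta)/5 + C.
The condition gives C = -2*exp(1)*cos(2)/5 + exp(1)*sin(2)/5 + 1 - (-2*exp(1)*cos(2)/5 + exp(1)*sin(2)/5) = 1.
So G(theta) = (5*exp(theta) - sin(2*theta) - 2*cos(2*theta))*exp(-theta)/5.
Check: d/dtheta[(5*exp(theta) - sin(2*theta) - 2*cos(2*theta))*exp(-theta)/5] = exp(-theta)*sin(2*theta) = G'(theta).

G(theta) = (5*exp(theta) - sin(2*theta) - 2*cos(2*theta))*exp(-theta)/5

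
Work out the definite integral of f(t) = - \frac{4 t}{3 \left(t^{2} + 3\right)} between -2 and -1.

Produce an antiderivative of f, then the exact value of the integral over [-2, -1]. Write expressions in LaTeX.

f matches the chain-rule pattern g'(h)*h' with inner function h(t) = t^{2} + 3; substituting u = h(t) collapses the integral.
F(t) = - \frac{2 \log{\left(t^{2} + 3 \right)}}{3} is an antiderivative of f.
Check: d/dt[- \frac{2 \log{\left(t^{2} + 3 \right)}}{3}] = - \frac{4 t}{3 t^{2} + 9}, which equals f(t).
F(-1) = - \frac{2 \log{\left(4 \right)}}{3}; F(-2) = - \frac{2 \log{\left(7 \right)}}{3}.
Integral = F(-1) - F(-2) = - \frac{2 \log{\left(4 \right)}}{3} + \frac{2 \log{\left(7 \right)}}{3}.

Antiderivative: F(t) = - \frac{2 \log{\left(t^{2} + 3 \right)}}{3}; value = - \frac{2 \log{\left(4 \right)}}{3} + \frac{2 \log{\left(7 \right)}}{3}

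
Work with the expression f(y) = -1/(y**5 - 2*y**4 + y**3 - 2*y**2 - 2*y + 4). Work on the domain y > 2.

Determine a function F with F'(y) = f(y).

Factor the denominator ((y - 2)*(y - 1)*(y + 1)*(y**2 + 2)) and decompose: f = -(y + 2)/(18*(y**2 + 2)) - 1/(18*(y + 1)) + 1/(6*(y - 1)) - 1/(18*(y - 2)); each piece integrates to a log, atan, or power term.
Check: d/dy[(6*log(y - 1) - log(y**2 + 2) - 2*log(y**2 - y - 2) - 2*sqrt(2)*atan(sqrt(2)*y/2))/36] = -1/(y**5 - 2*y**4 + y**3 - 2*y**2 - 2*y + 4) = f(y).

An antiderivative is F(y) = (6*log(y - 1) - log(y**2 + 2) - 2*log(y**2 - y - 2) - 2*sqrt(2)*atan(sqrt(2)*y/2))/36.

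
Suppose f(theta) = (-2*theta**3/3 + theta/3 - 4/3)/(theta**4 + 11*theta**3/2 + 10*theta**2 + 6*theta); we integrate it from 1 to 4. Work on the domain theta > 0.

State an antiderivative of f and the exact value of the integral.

Antiderivative: F(theta) = 2*(-theta*log(theta) - 5*theta*log(theta + 3/2) + 3*theta*log(theta + 2) - 2*log(theta) - 10*log(theta + 3/2) + 6*log(theta + 2) - 15)/(9*(theta + 2)); value = -10*log(11/2)/9 - 2*log(3)/3 - 2*log(4)/9 + 5/9 + 10*log(5/2)/9 + 2*log(6)/3

Factor the denominator (3*theta*(theta + 2)**2*(2*theta + 3)) and decompose: f = -20/(9*(2*theta + 3)) + 2/(3*(theta + 2)) + 10/(3*(theta + 2)**2) - 2/(9*theta); each piece integrates to a log, atan, or power term.
F(theta) = 2*(-theta*log(theta) - 5*theta*log(theta + 3/2) + 3*theta*log(theta + 2) - 2*log(theta) - 10*log(theta + 3/2) + 6*log(theta + 2) - 15)/(9*(theta + 2)) is an antiderivative of f.
Check: d/dtheta[2*(-theta*log(theta) - 5*theta*log(theta + 3/2) + 3*theta*log(theta + 2) - 2*log(theta) - 10*log(theta + 3/2) + 6*log(theta + 2) - 15)/(9*(theta + 2))] = (-4*theta**3 + 2*theta - 8)/(6*theta**4 + 33*theta**3 + 60*theta**2 + 36*theta), which equals f(theta).
F(4) = -10*log(11/2)/9 - 5/9 - 2*log(4)/9 + 2*log(6)/3; F(1) = -10/9 - 10*log(5/2)/9 + 2*log(3)/3.
Integral = F(4) - F(1) = -10*log(11/2)/9 - 2*log(3)/3 - 2*log(4)/9 + 5/9 + 10*log(5/2)/9 + 2*log(6)/3.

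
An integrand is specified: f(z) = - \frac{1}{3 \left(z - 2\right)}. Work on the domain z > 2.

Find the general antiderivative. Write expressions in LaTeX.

F(z) = - \frac{\log{\left(\frac{3 z}{2} - 3 \right)}}{3} + C

Since d/dz undoes antidifferentiation here, F'(z) = f(z) is required of F(z).
Check: d/dz[- \frac{\log{\left(\frac{3 z}{2} - 3 \right)}}{3}] = - \frac{1}{3 z - 6}, which equals f(z).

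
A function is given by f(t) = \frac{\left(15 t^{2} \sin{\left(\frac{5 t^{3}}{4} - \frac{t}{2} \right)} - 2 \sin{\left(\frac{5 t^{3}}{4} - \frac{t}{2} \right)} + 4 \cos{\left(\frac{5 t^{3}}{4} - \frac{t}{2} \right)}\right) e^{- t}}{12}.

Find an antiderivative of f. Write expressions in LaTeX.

An antiderivative is F(t) = - \frac{e^{- t} \cos{\left(\frac{5 t^{3}}{4} - \frac{t}{2} \right)}}{3}.

f has the shape u'v + uv' for u = - \frac{\cos{\left(\frac{5 t^{3}}{4} - \frac{t}{2} \right)}}{3} and v = e^{- t} — it is the derivative of the product u*v.
Check: d/dt[- \frac{e^{- t} \cos{\left(\frac{5 t^{3}}{4} - \frac{t}{2} \right)}}{3}] = \frac{\left(15 t^{2} \sin{\left(\frac{5 t^{3}}{4} - \frac{t}{2} \right)} - 2 \sin{\left(\frac{5 t^{3}}{4} - \frac{t}{2} \right)} + 4 \cos{\left(\frac{5 t^{3}}{4} - \frac{t}{2} \right)}\right) e^{- t}}{12} = f(t).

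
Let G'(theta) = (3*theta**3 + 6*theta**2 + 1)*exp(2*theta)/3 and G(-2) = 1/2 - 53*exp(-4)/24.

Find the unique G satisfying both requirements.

G'(theta) has the shape u'v + uv' for u = theta**3/2 + theta**2/4 - theta/4 + 7/24 and v = exp(2*theta) — it is the derivative of the product u*v.
A general antiderivative is (12*theta**3 + 6*theta**2 - 6*theta + 7)*exp(2*theta)/24 + C.
The condition gives C = 1/2 - 53*exp(-4)/24 - (-53*exp(-4)/24) = 1/2.
So G(theta) = ((12*theta**3 + 6*theta**2 - 6*theta + 7)*exp(2*theta) + 12)/24.
Check: d/dtheta[((12*theta**3 + 6*theta**2 - 6*theta + 7)*exp(2*theta) + 12)/24] = theta**3*exp(2*theta) + 2*theta**2*exp(2*theta) + exp(2*theta)/3, which equals G'(theta).

G(theta) = ((12*theta**3 + 6*theta**2 - 6*theta + 7)*exp(2*theta) + 12)/24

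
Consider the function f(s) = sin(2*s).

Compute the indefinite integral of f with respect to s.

Whatever form F(s) takes, F'(s) = f(s) is non-negotiable.
Check: d/ds[-cos(2*s)/2] = sin(2*s) = f(s).

F(s) = -cos(2*s)/2 + C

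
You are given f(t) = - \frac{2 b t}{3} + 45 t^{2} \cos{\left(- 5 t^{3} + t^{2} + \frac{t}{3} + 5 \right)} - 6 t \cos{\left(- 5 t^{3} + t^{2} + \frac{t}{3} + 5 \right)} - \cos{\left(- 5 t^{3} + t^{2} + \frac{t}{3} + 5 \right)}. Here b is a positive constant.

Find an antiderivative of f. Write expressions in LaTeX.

An antiderivative is F(t) = \frac{- b t^{2} - 9 \sin{\left(- 5 t^{3} + t^{2} + \frac{t}{3} + 5 \right)}}{3}.

The integrand splits into summands that can be handled one at a time.
Check: d/dt[\frac{- b t^{2} - 9 \sin{\left(- 5 t^{3} + t^{2} + \frac{t}{3} + 5 \right)}}{3}] = - \frac{2 b t}{3} + 45 t^{2} \cos{\left(- 5 t^{3} + t^{2} + \frac{t}{3} + 5 \right)} - 6 t \cos{\left(- 5 t^{3} + t^{2} + \frac{t}{3} + 5 \right)} - \cos{\left(- 5 t^{3} + t^{2} + \frac{t}{3} + 5 \right)} = f(t).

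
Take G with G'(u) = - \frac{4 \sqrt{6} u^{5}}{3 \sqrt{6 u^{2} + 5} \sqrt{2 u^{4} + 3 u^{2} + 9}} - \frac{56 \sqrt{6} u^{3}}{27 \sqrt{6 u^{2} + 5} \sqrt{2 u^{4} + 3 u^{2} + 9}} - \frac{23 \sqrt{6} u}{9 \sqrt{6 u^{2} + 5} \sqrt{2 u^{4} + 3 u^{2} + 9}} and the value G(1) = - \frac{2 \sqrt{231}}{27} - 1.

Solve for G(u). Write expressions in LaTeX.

G(u) = \frac{\sqrt{6} \left(- 2 \sqrt{6 u^{2} + 5} \sqrt{2 u^{4} + 3 u^{2} + 9} - 9 \sqrt{6}\right)}{54}

Recognize the product-rule pattern: G'(u) = v'r + vr' with v = - \frac{2 \sqrt{3 u^{2} + \frac{5}{2}}}{9}, r = \sqrt{\frac{2 u^{4}}{3} + u^{2} + 3}, so integration by parts undoes it.
A general antiderivative is - \frac{2 \sqrt{3 u^{2} + \frac{5}{2}} \sqrt{\frac{2 u^{4}}{3} + u^{2} + 3}}{9} + C.
The condition gives C = - \frac{2 \sqrt{231}}{27} - 1 - (- \frac{2 \sqrt{231}}{27}) = -1.
So G(u) = \frac{\sqrt{6} \left(- 2 \sqrt{6 u^{2} + 5} \sqrt{2 u^{4} + 3 u^{2} + 9} - 9 \sqrt{6}\right)}{54}.
Check: d/du[\frac{\sqrt{6} \left(- 2 \sqrt{6 u^{2} + 5} \sqrt{2 u^{4} + 3 u^{2} + 9} - 9 \sqrt{6}\right)}{54}] = \frac{- 36 \sqrt{6} u^{5} - 56 \sqrt{6} u^{3} - 69 \sqrt{6} u}{27 \sqrt{6 u^{2} + 5} \sqrt{2 u^{4} + 3 u^{2} + 9}}, which equals G'(u).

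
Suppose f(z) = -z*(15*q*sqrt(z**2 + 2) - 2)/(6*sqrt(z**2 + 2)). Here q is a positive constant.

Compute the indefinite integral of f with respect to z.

F(z) = -5*q*z**2/4 + sqrt(z**2 + 2)/3 + C

For F(z) to be correct the identity F'(z) - f(z) = 0 must hold.
Check: d/dz[-5*q*z**2/4 + sqrt(z**2 + 2)/3] = (-15*q*z*sqrt(z**2 + 2) + 2*z)/(6*sqrt(z**2 + 2)), which equals f(z).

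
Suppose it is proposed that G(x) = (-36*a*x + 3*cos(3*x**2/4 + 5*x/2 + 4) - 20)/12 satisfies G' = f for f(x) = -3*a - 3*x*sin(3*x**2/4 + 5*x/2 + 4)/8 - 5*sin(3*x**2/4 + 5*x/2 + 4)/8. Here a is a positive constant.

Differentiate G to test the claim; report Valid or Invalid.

Valid - the claim checks out under differentiation.

d/dx[G] = -3*a - 3*x*sin(3*x**2/4 + 5*x/2 + 4)/8 - 5*sin(3*x**2/4 + 5*x/2 + 4)/8
This equals f(x) exactly, so the claim holds.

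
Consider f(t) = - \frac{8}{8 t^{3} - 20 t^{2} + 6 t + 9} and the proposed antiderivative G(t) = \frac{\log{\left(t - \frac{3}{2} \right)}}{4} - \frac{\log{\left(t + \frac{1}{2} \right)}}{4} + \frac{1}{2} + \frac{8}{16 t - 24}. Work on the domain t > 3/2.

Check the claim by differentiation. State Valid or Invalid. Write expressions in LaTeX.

d/dt[G] = - \frac{8}{8 t^{3} - 20 t^{2} + 6 t + 9}
This equals f(t) exactly, so the claim holds.

Valid - differentiating G returns exactly f.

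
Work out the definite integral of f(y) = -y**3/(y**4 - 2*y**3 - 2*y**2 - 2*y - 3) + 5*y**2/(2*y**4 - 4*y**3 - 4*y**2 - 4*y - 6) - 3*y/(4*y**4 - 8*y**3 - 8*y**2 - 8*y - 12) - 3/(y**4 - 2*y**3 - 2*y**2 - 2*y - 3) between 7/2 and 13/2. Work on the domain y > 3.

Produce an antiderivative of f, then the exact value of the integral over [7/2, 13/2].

The denominator factors as 4*(y - 3)*(y + 1)*(y**2 + 1); partial fractions split f into directly integrable pieces: -(24*y - 43)/(40*(y**2 + 1)) - 5/(32*(y + 1)) - 39/(160*(y - 3)).
F(y) = -39*log(y - 3)/160 - 5*log(y + 1)/32 - 3*log(y**2 + 1)/10 + 43*atan(y)/40 is an antiderivative of f.
Check: d/dy[-39*log(y - 3)/160 - 5*log(y + 1)/32 - 3*log(y**2 + 1)/10 + 43*atan(y)/40] = (-4*y**3 + 10*y**2 - 3*y - 12)/(4*y**4 - 8*y**3 - 8*y**2 - 8*y - 12), which equals f(y).
F(13/2) = -3*log(173/4)/10 - 5*log(15/2)/32 - 39*log(7/2)/160 + 43*atan(13/2)/40; F(7/2) = -3*log(53/4)/10 - 5*log(9/2)/32 + 39*log(2)/160 + 43*atan(7/2)/40.
Integral = F(13/2) - F(7/2) = -43*atan(7/2)/40 - 3*log(173/4)/10 - 5*log(15/2)/32 - 39*log(7/2)/160 - 39*log(2)/160 + 5*log(9/2)/32 + 3*log(53/4)/10 + 43*atan(13/2)/40.

Antiderivative: F(y) = -39*log(y - 3)/160 - 5*log(y + 1)/32 - 3*log(y**2 + 1)/10 + 43*atan(y)/40; value = -43*atan(7/2)/40 - 3*log(173/4)/10 - 5*log(15/2)/32 - 39*log(7/2)/160 - 39*log(2)/160 + 5*log(9/2)/32 + 3*log(53/4)/10 + 43*atan(13/2)/40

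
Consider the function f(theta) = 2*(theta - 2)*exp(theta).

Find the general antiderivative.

Recognize the product-rule pattern: f = u'v + uv' with u = 2*theta - 6, v = exp(theta), so integration by parts undoes it.
Check: d/dtheta[2*theta*exp(theta) - 6*exp(theta)] = 2*theta*exp(theta) - 4*exp(theta), which equals f(theta).

F(theta) = 2*theta*exp(theta) - 6*exp(theta) + C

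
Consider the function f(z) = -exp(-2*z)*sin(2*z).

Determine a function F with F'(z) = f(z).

Since d/dz undoes antidifferentiation here, F'(z) = f(z) is required of F(z).
Check: d/dz[exp(-2*z)*sin(2*z)/4 + exp(-2*z)*cos(2*z)/4] = -exp(-2*z)*sin(2*z) = f(z).

An antiderivative is F(z) = exp(-2*z)*sin(2*z)/4 + exp(-2*z)*cos(2*z)/4.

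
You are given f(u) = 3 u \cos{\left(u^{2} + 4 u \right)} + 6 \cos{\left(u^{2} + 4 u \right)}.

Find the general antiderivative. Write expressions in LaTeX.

F(u) = \frac{3 \sin{\left(u^{2} + 4 u \right)}}{2} + C

f matches the chain-rule pattern g'(h)*h' with inner function h(u) = u^{2} + 4 u; substituting w = h(u) collapses the integral.
Check: d/du[\frac{3 \sin{\left(u^{2} + 4 u \right)}}{2}] = 3 u \cos{\left(u^{2} + 4 u \right)} + 6 \cos{\left(u^{2} + 4 u \right)} = f(u).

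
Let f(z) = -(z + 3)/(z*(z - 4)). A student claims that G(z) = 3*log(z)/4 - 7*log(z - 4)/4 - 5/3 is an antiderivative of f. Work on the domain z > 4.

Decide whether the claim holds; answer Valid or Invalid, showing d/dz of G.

Valid - differentiating G returns exactly f.

d/dz[G] = (-z - 3)/(z**2 - 4*z)
This equals f(z) exactly, so the claim holds.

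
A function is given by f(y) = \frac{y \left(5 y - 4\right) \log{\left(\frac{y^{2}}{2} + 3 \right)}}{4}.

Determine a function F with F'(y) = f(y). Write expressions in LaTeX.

Since d/dy undoes antidifferentiation here, F'(y) = f(y) is required of F(y).
Check: d/dy[\frac{5 y^{3} \log{\left(\frac{y^{2}}{2} + 3 \right)}}{12} - \frac{5 y^{3}}{18} - \frac{y^{2} \log{\left(\frac{y^{2}}{2} + 3 \right)}}{2} + \frac{y^{2}}{2} + 5 y - 3 \log{\left(y^{2} + 6 \right)} - 5 \sqrt{6} \operatorname{atan}{\left(\frac{\sqrt{6} y}{6} \right)}] = \frac{5 y^{2} \log{\left(\frac{y^{2}}{2} + 3 \right)}}{4} - y \log{\left(\frac{y^{2}}{2} + 3 \right)}, which equals f(y).

An antiderivative is F(y) = \frac{5 y^{3} \log{\left(\frac{y^{2}}{2} + 3 \right)}}{12} - \frac{5 y^{3}}{18} - \frac{y^{2} \log{\left(\frac{y^{2}}{2} + 3 \right)}}{2} + \frac{y^{2}}{2} + 5 y - 3 \log{\left(y^{2} + 6 \right)} - 5 \sqrt{6} \operatorname{atan}{\left(\frac{\sqrt{6} y}{6} \right)}.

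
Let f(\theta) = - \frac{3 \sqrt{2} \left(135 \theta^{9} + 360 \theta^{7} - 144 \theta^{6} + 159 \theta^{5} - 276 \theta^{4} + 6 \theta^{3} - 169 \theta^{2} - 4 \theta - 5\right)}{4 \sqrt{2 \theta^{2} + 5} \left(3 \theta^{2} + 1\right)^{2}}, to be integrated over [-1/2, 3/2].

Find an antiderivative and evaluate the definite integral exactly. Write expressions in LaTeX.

Recognize the product-rule pattern: f = u'v + uv' with u = - 3 \sqrt{\theta^{2} + \frac{5}{2}}, v = \frac{3 \theta^{4}}{4} - 2 \theta + \frac{\theta}{2 \left(\theta^{2} + \frac{1}{3}\right)} - 1, so integration by parts undoes it.
F(\theta) = - \frac{9 \theta^{4} \sqrt{\theta^{2} + \frac{5}{2}}}{4} + 6 \theta \sqrt{\theta^{2} + \frac{5}{2}} - \frac{3 \theta \sqrt{\theta^{2} + \frac{5}{2}}}{2 \theta^{2} + \frac{2}{3}} + 3 \sqrt{\theta^{2} + \frac{5}{2}} is an antiderivative of f.
Check: d/d\theta[- \frac{9 \theta^{4} \sqrt{\theta^{2} + \frac{5}{2}}}{4} + 6 \theta \sqrt{\theta^{2} + \frac{5}{2}} - \frac{3 \theta \sqrt{\theta^{2} + \frac{5}{2}}}{2 \theta^{2} + \frac{2}{3}} + 3 \sqrt{\theta^{2} + \frac{5}{2}}] = \frac{- 405 \theta^{9} \sqrt{2 \theta^{2} + 5} - 1080 \theta^{7} \sqrt{2 \theta^{2} + 5} + 432 \theta^{6} \sqrt{2 \theta^{2} + 5} - 477 \theta^{5} \sqrt{2 \theta^{2} + 5} + 828 \theta^{4} \sqrt{2 \theta^{2} + 5} - 18 \theta^{3} \sqrt{2 \theta^{2} + 5} + 507 \theta^{2} \sqrt{2 \theta^{2} + 5} + 12 \theta \sqrt{2 \theta^{2} + 5} + 15 \sqrt{2 \theta^{2} + 5}}{36 \sqrt{2} \theta^{6} + 114 \sqrt{2} \theta^{4} + 64 \sqrt{2} \theta^{2} + 10 \sqrt{2}}, which equals f(\theta).
F(3/2) = - \frac{519 \sqrt{19}}{3968}; F(-1/2) = \frac{513 \sqrt{11}}{896}.
Integral = F(3/2) - F(-1/2) = - \frac{513 \sqrt{11}}{896} - \frac{519 \sqrt{19}}{3968}.

Antiderivative: F(\theta) = - \frac{9 \theta^{4} \sqrt{\theta^{2} + \frac{5}{2}}}{4} + 6 \theta \sqrt{\theta^{2} + \frac{5}{2}} - \frac{3 \theta \sqrt{\theta^{2} + \frac{5}{2}}}{2 \theta^{2} + \frac{2}{3}} + 3 \sqrt{\theta^{2} + \frac{5}{2}}; value = - \frac{513 \sqrt{11}}{896} - \frac{519 \sqrt{19}}{3968}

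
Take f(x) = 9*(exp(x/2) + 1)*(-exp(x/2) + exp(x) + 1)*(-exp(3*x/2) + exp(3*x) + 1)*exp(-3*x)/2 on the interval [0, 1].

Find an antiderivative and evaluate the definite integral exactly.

An antiderivative F(x) passes only if d/dx[F] lands on f(x) exactly.
F(x) = 3*exp(3*x/2) - 3*exp(-3*x)/2 is an antiderivative of f.
Check: d/dx[3*exp(3*x/2) - 3*exp(-3*x)/2] = (9*exp(9*x/2) + 9)*exp(-3*x)/2, which equals f(x).
F(1) = -3*exp(-3)/2 + 3*exp(3/2); F(0) = 3/2.
Integral = F(1) - F(0) = -3/2 - 3*exp(-3)/2 + 3*exp(3/2).

Antiderivative: F(x) = 3*exp(3*x/2) - 3*exp(-3*x)/2; value = -3/2 - 3*exp(-3)/2 + 3*exp(3/2)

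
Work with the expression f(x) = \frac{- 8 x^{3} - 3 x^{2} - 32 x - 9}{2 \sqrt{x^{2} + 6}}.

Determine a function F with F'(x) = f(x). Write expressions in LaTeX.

f has the shape u'v + uv' for u = \sqrt{x^{2} + 6} and v = - \frac{4 x^{2}}{3} - \frac{3 x}{4} — it is the derivative of the product u*v.
Check: d/dx[\left(- \frac{4 x^{2}}{3} - \frac{3 x}{4}\right) \sqrt{x^{2} + 6}] = \frac{- 8 x^{3} - 3 x^{2} - 32 x - 9}{2 \sqrt{x^{2} + 6}} = f(x).

An antiderivative is F(x) = \left(- \frac{4 x^{2}}{3} - \frac{3 x}{4}\right) \sqrt{x^{2} + 6}.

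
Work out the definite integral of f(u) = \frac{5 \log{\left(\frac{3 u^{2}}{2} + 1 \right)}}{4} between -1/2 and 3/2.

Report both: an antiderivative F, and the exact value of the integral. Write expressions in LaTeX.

Antiderivative: F(u) = \frac{5 u \log{\left(\frac{3 u^{2}}{2} + 1 \right)}}{4} - \frac{5 u}{2} + \frac{5 \sqrt{6} \operatorname{atan}{\left(\frac{\sqrt{6} u}{2} \right)}}{6}; value = -5 + \frac{5 \log{\left(\frac{11}{8} \right)}}{8} + \frac{5 \sqrt{6} \operatorname{atan}{\left(\frac{\sqrt{6}}{4} \right)}}{6} + \frac{5 \sqrt{6} \operatorname{atan}{\left(\frac{3 \sqrt{6}}{4} \right)}}{6} + \frac{15 \log{\left(\frac{35}{8} \right)}}{8}

A candidate is checked by its d/du: the result must match f(u).
F(u) = \frac{5 u \log{\left(\frac{3 u^{2}}{2} + 1 \right)}}{4} - \frac{5 u}{2} + \frac{5 \sqrt{6} \operatorname{atan}{\left(\frac{\sqrt{6} u}{2} \right)}}{6} is an antiderivative of f.
Check: d/du[\frac{5 u \log{\left(\frac{3 u^{2}}{2} + 1 \right)}}{4} - \frac{5 u}{2} + \frac{5 \sqrt{6} \operatorname{atan}{\left(\frac{\sqrt{6} u}{2} \right)}}{6}] = \frac{5 \log{\left(\frac{3 u^{2}}{2} + 1 \right)}}{4} = f(u).
F(3/2) = - \frac{15}{4} + \frac{5 \sqrt{6} \operatorname{atan}{\left(\frac{3 \sqrt{6}}{4} \right)}}{6} + \frac{15 \log{\left(\frac{35}{8} \right)}}{8}; F(-1/2) = - \frac{5 \sqrt{6} \operatorname{atan}{\left(\frac{\sqrt{6}}{4} \right)}}{6} - \frac{5 \log{\left(\frac{11}{8} \right)}}{8} + \frac{5}{4}.
Integral = F(3/2) - F(-1/2) = -5 + \frac{5 \log{\left(\frac{11}{8} \right)}}{8} + \frac{5 \sqrt{6} \operatorname{atan}{\left(\frac{\sqrt{6}}{4} \right)}}{6} + \frac{5 \sqrt{6} \operatorname{atan}{\left(\frac{3 \sqrt{6}}{4} \right)}}{6} + \frac{15 \log{\left(\frac{35}{8} \right)}}{8}.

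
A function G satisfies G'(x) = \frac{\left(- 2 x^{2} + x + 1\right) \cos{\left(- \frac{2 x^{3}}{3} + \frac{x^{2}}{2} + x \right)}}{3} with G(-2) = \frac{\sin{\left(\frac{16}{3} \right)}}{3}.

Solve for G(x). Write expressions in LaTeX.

The substitution u = - \frac{2 x^{3}}{3} + \frac{x^{2}}{2} + x works: G'(x) is exactly (dG/du)*(du/dx) for that inner function.
A general antiderivative is \frac{\sin{\left(- \frac{2 x^{3}}{3} + \frac{x^{2}}{2} + x \right)}}{3} + C.
The condition gives C = \frac{\sin{\left(\frac{16}{3} \right)}}{3} - (\frac{\sin{\left(\frac{16}{3} \right)}}{3}) = 0.
So G(x) = \frac{\sin{\left(- \frac{2 x^{3}}{3} + \frac{x^{2}}{2} + x \right)}}{3}.
Check: d/dx[\frac{\sin{\left(- \frac{2 x^{3}}{3} + \frac{x^{2}}{2} + x \right)}}{3}] = - \frac{2 x^{2} \cos{\left(- \frac{2 x^{3}}{3} + \frac{x^{2}}{2} + x \right)}}{3} + \frac{x \cos{\left(- \frac{2 x^{3}}{3} + \frac{x^{2}}{2} + x \right)}}{3} + \frac{\cos{\left(- \frac{2 x^{3}}{3} + \frac{x^{2}}{2} + x \right)}}{3}, which equals G'(x).

G(x) = \frac{\sin{\left(- \frac{2 x^{3}}{3} + \frac{x^{2}}{2} + x \right)}}{3}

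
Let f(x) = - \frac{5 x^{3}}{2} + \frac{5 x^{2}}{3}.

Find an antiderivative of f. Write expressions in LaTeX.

An antiderivative is F(x) = \frac{5 x^{3} \left(8 - 9 x\right)}{72}.

Integrate term by term and add the pieces.
Check: d/dx[\frac{5 x^{3} \left(8 - 9 x\right)}{72}] = - \frac{5 x^{3}}{2} + \frac{5 x^{2}}{3} = f(x).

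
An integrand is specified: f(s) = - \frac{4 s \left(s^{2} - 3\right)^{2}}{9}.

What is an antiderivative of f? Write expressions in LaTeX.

f matches the chain-rule pattern g'(h)*h' with inner function h(s) = 2 - \frac{2 s^{2}}{3}; substituting u = h(s) collapses the integral.
Check: d/ds[\frac{\left(2 - \frac{2 s^{2}}{3}\right)^{3}}{4}] = - \frac{4 s^{5}}{9} + \frac{8 s^{3}}{3} - 4 s, which equals f(s).

An antiderivative is F(s) = \frac{\left(2 - \frac{2 s^{2}}{3}\right)^{3}}{4}.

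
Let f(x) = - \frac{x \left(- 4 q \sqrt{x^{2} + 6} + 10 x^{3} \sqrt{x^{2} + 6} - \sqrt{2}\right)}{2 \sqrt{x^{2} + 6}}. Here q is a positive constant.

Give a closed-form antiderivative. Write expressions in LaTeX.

An antiderivative is F(x) = \frac{2 q x^{2} - 2 x^{5} + \sqrt{2} \sqrt{x^{2} + 6} + 2}{2}.

Whatever form F(x) takes, F'(x) = f(x) is non-negotiable.
Check: d/dx[\frac{2 q x^{2} - 2 x^{5} + \sqrt{2} \sqrt{x^{2} + 6} + 2}{2}] = \frac{4 q x \sqrt{x^{2} + 6} - 10 x^{4} \sqrt{x^{2} + 6} + \sqrt{2} x}{2 \sqrt{x^{2} + 6}}, which equals f(x).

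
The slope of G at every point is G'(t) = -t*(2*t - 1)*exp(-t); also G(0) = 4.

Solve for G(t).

G(t) = (2*t**2 + 3*t + exp(t) + 3)*exp(-t)

Recognize the product-rule pattern: G'(t) = u'v + uv' with u = 2*t**2 + 3*t + 3, v = exp(-t), so integration by parts undoes it.
A general antiderivative is (2*t**2 + 3*t + 3)*exp(-t) + C.
The condition gives C = 4 - (3) = 1.
So G(t) = (2*t**2 + 3*t + exp(t) + 3)*exp(-t).
Check: d/dt[(2*t**2 + 3*t + exp(t) + 3)*exp(-t)] = (-2*t**2 + t)*exp(-t), which equals G'(t).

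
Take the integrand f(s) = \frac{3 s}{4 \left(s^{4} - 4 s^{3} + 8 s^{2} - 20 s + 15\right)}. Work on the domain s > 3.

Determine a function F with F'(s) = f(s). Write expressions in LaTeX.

An antiderivative is F(s) = \frac{9 \log{\left(s - 3 \right)}}{112} - \frac{\log{\left(s - 1 \right)}}{16} - \frac{\log{\left(s^{2} + 5 \right)}}{112} - \frac{\sqrt{5} \operatorname{atan}{\left(\frac{\sqrt{5} s}{5} \right)}}{28}.

Factor the denominator (4 \left(s - 3\right) \left(s - 1\right) \left(s^{2} + 5\right)) and decompose: f = - \frac{s + 10}{56 \left(s^{2} + 5\right)} - \frac{1}{16 \left(s - 1\right)} + \frac{9}{112 \left(s - 3\right)}; each piece integrates to a log, atan, or power term.
Check: d/ds[\frac{9 \log{\left(s - 3 \right)}}{112} - \frac{\log{\left(s - 1 \right)}}{16} - \frac{\log{\left(s^{2} + 5 \right)}}{112} - \frac{\sqrt{5} \operatorname{atan}{\left(\frac{\sqrt{5} s}{5} \right)}}{28}] = \frac{3 s}{4 s^{4} - 16 s^{3} + 32 s^{2} - 80 s + 60}, which equals f(s).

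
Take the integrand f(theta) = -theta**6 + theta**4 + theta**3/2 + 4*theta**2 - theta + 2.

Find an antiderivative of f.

The integrand splits into summands that can be handled one at a time.
Check: d/dtheta[-theta**7/7 + theta**5/5 + theta**4/8 + 4*theta**3/3 - theta**2/2 + 2*theta] = -theta**6 + theta**4 + theta**3/2 + 4*theta**2 - theta + 2 = f(theta).

An antiderivative is F(theta) = -theta**7/7 + theta**5/5 + theta**4/8 + 4*theta**3/3 - theta**2/2 + 2*theta.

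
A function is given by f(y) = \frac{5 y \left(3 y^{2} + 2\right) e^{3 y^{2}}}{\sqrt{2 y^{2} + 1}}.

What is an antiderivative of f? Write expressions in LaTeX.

An antiderivative is F(y) = \frac{5 \sqrt{2 y^{2} + 1} e^{3 y^{2}}}{4}.

Recognize the product-rule pattern: f = u'v + uv' with u = \frac{5 \sqrt{2 y^{2} + 1}}{4}, v = e^{3 y^{2}}, so integration by parts undoes it.
Check: d/dy[\frac{5 \sqrt{2 y^{2} + 1} e^{3 y^{2}}}{4}] = \frac{15 y^{3} e^{3 y^{2}} + 10 y e^{3 y^{2}}}{\sqrt{2 y^{2} + 1}}, which equals f(y).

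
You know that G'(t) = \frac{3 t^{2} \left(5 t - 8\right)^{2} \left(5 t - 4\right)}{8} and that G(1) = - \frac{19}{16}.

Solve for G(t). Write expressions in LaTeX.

G(t) = \frac{125 t^{6}}{16} - \frac{75 t^{5}}{2} + 60 t^{4} - 32 t^{3} + \frac{1}{2}

The substitution u = \frac{5 t^{2}}{2} - 4 t works: G'(t) is exactly (dG/du)*(du/dt) for that inner function.
A general antiderivative is \frac{\left(\frac{5 t^{2}}{2} - 4 t\right)^{3}}{2} + C.
The condition gives C = - \frac{19}{16} - (- \frac{27}{16}) = \frac{1}{2}.
So G(t) = \frac{125 t^{6}}{16} - \frac{75 t^{5}}{2} + 60 t^{4} - 32 t^{3} + \frac{1}{2}.
Check: d/dt[\frac{125 t^{6}}{16} - \frac{75 t^{5}}{2} + 60 t^{4} - 32 t^{3} + \frac{1}{2}] = \frac{375 t^{5}}{8} - \frac{375 t^{4}}{2} + 240 t^{3} - 96 t^{2}, which equals G'(t).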